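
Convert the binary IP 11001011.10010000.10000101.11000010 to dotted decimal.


11001011 = 203
10010000 = 144
10000101 = 133
11000010 = 194
IP: 203.144.133.194


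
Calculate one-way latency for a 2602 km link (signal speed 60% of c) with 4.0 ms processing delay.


Speed = 0.6 * 3e5 km/s = 180000 km/s
Propagation delay = 2602 / 180000 = 0.0145 s = 14.4556 ms
Processing delay = 4.0 ms
Total one-way latency = 18.4556 ms


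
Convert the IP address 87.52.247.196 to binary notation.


87 = 01010111
52 = 00110100
247 = 11110111
196 = 11000100
Binary: 01010111.00110100.11110111.11000100


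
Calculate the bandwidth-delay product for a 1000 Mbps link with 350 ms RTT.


BDP = bandwidth * RTT
= 1000 Mbps * 350 ms
= 1000 * 1e6 * 350 / 1000 bits
= 350000000 bits
= 43750000 bytes
= 42724.6094 KB
BDP = 350000000 bits (43750000 bytes)


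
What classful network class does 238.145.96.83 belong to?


First octet: 238
Binary: 11101110
1110xxxx -> Class D (224-239)
Class D (multicast), default mask N/A


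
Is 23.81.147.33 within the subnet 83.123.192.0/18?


Subnet network: 83.123.192.0
Test IP AND mask: 23.81.128.0
No, 23.81.147.33 is not in 83.123.192.0/18


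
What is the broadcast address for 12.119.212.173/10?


Network: 12.64.0.0/10
Host bits = 22
Set all host bits to 1:
Broadcast: 12.127.255.255


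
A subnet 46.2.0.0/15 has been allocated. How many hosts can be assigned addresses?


Host bits = 32 - 15 = 17
Total addresses = 2^17 = 131072
Usable = total - 2 (network and broadcast)
Usable hosts: 131070


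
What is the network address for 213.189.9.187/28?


IP:   11010101.10111101.00001001.10111011
Mask: 11111111.11111111.11111111.11110000
AND operation:
Net:  11010101.10111101.00001001.10110000
Network: 213.189.9.176/28


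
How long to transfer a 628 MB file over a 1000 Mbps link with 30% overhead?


Effective throughput = 1000 * (1 - 30/100) = 700 Mbps
File size in Mb = 628 * 8 = 5024 Mb
Time = 5024 / 700
Time = 7.1771 seconds


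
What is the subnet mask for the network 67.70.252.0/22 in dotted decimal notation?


/22 means 22 network bits, 10 host bits
Binary: 11111111111111111111110000000000
Mask: 255.255.252.0


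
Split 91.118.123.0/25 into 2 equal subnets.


New prefix = 25 + 1 = 26
Each subnet has 64 addresses
  91.118.123.0/26
  91.118.123.64/26
Subnets: 91.118.123.0/26, 91.118.123.64/26


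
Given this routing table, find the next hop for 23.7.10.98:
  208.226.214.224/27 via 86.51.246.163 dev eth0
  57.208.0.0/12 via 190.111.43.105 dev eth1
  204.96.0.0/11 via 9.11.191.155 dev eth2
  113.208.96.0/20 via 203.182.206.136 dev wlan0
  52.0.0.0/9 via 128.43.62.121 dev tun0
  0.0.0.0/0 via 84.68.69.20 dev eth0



Longest prefix match for 23.7.10.98:
  /27 208.226.214.224: no
  /12 57.208.0.0: no
  /11 204.96.0.0: no
  /20 113.208.96.0: no
  /9 52.0.0.0: no
  /0 0.0.0.0: MATCH
Selected: next-hop 84.68.69.20 via eth0 (matched /0)


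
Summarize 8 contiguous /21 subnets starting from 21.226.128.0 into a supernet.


Original prefix: /21
Number of subnets: 8 = 2^3
New prefix = 21 - 3 = 18
Supernet: 21.226.128.0/18


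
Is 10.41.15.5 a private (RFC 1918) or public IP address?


RFC 1918 private ranges:
  10.0.0.0/8 (10.0.0.0 - 10.255.255.255)
  172.16.0.0/12 (172.16.0.0 - 172.31.255.255)
  192.168.0.0/16 (192.168.0.0 - 192.168.255.255)
Private (in 10.0.0.0/8)


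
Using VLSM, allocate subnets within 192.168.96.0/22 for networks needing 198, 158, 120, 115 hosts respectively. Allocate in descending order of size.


198 hosts -> /24 (254 usable): 192.168.96.0/24
158 hosts -> /24 (254 usable): 192.168.97.0/24
120 hosts -> /25 (126 usable): 192.168.98.0/25
115 hosts -> /25 (126 usable): 192.168.98.128/25
Allocation: 192.168.96.0/24 (198 hosts, 254 usable); 192.168.97.0/24 (158 hosts, 254 usable); 192.168.98.0/25 (120 hosts, 126 usable); 192.168.98.128/25 (115 hosts, 126 usable)


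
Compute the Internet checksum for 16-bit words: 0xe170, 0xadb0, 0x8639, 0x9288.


Sum all words (with carry folding):
+ 0xe170 = 0xe170
+ 0xadb0 = 0x8f21
+ 0x8639 = 0x155b
+ 0x9288 = 0xa7e3
One's complement: ~0xa7e3
Checksum = 0x581c


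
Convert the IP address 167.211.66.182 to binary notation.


167 = 10100111
211 = 11010011
66 = 01000010
182 = 10110110
Binary: 10100111.11010011.01000010.10110110


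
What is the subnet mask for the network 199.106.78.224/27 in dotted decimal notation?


/27 means 27 network bits, 5 host bits
Binary: 11111111111111111111111111100000
Mask: 255.255.255.224


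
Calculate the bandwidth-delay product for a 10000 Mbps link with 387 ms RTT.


BDP = bandwidth * RTT
= 10000 Mbps * 387 ms
= 10000 * 1e6 * 387 / 1000 bits
= 3870000000 bits
= 483750000 bytes
= 472412.1094 KB
BDP = 3870000000 bits (483750000 bytes)


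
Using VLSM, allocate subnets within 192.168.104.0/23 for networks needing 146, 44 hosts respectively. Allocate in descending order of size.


146 hosts -> /24 (254 usable): 192.168.104.0/24
44 hosts -> /26 (62 usable): 192.168.105.0/26
Allocation: 192.168.104.0/24 (146 hosts, 254 usable); 192.168.105.0/26 (44 hosts, 62 usable)


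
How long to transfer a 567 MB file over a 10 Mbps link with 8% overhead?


Effective throughput = 10 * (1 - 8/100) = 9.2 Mbps
File size in Mb = 567 * 8 = 4536 Mb
Time = 4536 / 9.2
Time = 493.0435 seconds


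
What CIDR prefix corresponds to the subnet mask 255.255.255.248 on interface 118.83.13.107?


Binary: 11111111.11111111.11111111.11111000
Count leading 1s
Prefix: /29


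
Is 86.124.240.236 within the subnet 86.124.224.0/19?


Subnet network: 86.124.224.0
Test IP AND mask: 86.124.224.0
Yes, 86.124.240.236 is in 86.124.224.0/19


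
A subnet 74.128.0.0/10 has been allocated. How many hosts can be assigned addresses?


Host bits = 32 - 10 = 22
Total addresses = 2^22 = 4194304
Usable = total - 2 (network and broadcast)
Usable hosts: 4194302


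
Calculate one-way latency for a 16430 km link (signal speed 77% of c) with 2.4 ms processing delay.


Speed = 0.77 * 3e5 km/s = 231000 km/s
Propagation delay = 16430 / 231000 = 0.0711 s = 71.1255 ms
Processing delay = 2.4 ms
Total one-way latency = 73.5255 ms


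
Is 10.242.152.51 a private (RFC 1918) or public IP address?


RFC 1918 private ranges:
  10.0.0.0/8 (10.0.0.0 - 10.255.255.255)
  172.16.0.0/12 (172.16.0.0 - 172.31.255.255)
  192.168.0.0/16 (192.168.0.0 - 192.168.255.255)
Private (in 10.0.0.0/8)


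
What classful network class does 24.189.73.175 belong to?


First octet: 24
Binary: 00011000
0xxxxxxx -> Class A (1-126)
Class A, default mask 255.0.0.0 (/8)


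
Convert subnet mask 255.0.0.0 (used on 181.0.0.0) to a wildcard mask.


Subnet mask: 255.0.0.0
Wildcard = 255.255.255.255 - subnet mask
255 - 255 = 0
255 - 0 = 255
255 - 0 = 255
255 - 0 = 255
Wildcard: 0.255.255.255


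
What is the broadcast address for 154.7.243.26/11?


Network: 154.0.0.0/11
Host bits = 21
Set all host bits to 1:
Broadcast: 154.31.255.255


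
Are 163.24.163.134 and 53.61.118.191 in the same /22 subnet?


Mask: 255.255.252.0
163.24.163.134 AND mask = 163.24.160.0
53.61.118.191 AND mask = 53.61.116.0
No, different subnets (163.24.160.0 vs 53.61.116.0)


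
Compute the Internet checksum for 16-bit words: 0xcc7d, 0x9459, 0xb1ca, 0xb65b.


Sum all words (with carry folding):
+ 0xcc7d = 0xcc7d
+ 0x9459 = 0x60d7
+ 0xb1ca = 0x12a2
+ 0xb65b = 0xc8fd
One's complement: ~0xc8fd
Checksum = 0x3702


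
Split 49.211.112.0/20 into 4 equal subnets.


New prefix = 20 + 2 = 22
Each subnet has 1024 addresses
  49.211.112.0/22
  49.211.116.0/22
  49.211.120.0/22
  49.211.124.0/22
Subnets: 49.211.112.0/22, 49.211.116.0/22, 49.211.120.0/22, 49.211.124.0/22


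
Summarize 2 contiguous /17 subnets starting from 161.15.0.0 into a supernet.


Original prefix: /17
Number of subnets: 2 = 2^1
New prefix = 17 - 1 = 16
Supernet: 161.15.0.0/16


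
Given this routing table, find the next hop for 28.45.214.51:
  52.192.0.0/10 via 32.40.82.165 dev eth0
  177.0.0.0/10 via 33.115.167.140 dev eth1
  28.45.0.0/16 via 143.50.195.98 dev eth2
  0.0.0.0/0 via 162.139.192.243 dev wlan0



Longest prefix match for 28.45.214.51:
  /10 52.192.0.0: no
  /10 177.0.0.0: no
  /16 28.45.0.0: MATCH
  /0 0.0.0.0: MATCH
Selected: next-hop 143.50.195.98 via eth2 (matched /16)


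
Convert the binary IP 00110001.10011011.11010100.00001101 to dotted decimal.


00110001 = 49
10011011 = 155
11010100 = 212
00001101 = 13
IP: 49.155.212.13


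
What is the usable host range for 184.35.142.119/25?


Network: 184.35.142.0
Broadcast: 184.35.142.127
First usable = network + 1
Last usable = broadcast - 1
Range: 184.35.142.1 to 184.35.142.126


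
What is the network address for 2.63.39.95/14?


IP:   00000010.00111111.00100111.01011111
Mask: 11111111.11111100.00000000.00000000
AND operation:
Net:  00000010.00111100.00000000.00000000
Network: 2.60.0.0/14


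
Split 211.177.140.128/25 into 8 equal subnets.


New prefix = 25 + 3 = 28
Each subnet has 16 addresses
  211.177.140.128/28
  211.177.140.144/28
  211.177.140.160/28
  211.177.140.176/28
  211.177.140.192/28
  211.177.140.208/28
  211.177.140.224/28
  211.177.140.240/28
Subnets: 211.177.140.128/28, 211.177.140.144/28, 211.177.140.160/28, 211.177.140.176/28, 211.177.140.192/28, 211.177.140.208/28, 211.177.140.224/28, 211.177.140.240/28


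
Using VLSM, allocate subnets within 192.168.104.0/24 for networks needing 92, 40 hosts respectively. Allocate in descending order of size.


92 hosts -> /25 (126 usable): 192.168.104.0/25
40 hosts -> /26 (62 usable): 192.168.104.128/26
Allocation: 192.168.104.0/25 (92 hosts, 126 usable); 192.168.104.128/26 (40 hosts, 62 usable)


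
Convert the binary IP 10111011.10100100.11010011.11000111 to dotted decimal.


10111011 = 187
10100100 = 164
11010011 = 211
11000111 = 199
IP: 187.164.211.199


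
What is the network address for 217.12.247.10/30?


IP:   11011001.00001100.11110111.00001010
Mask: 11111111.11111111.11111111.11111100
AND operation:
Net:  11011001.00001100.11110111.00001000
Network: 217.12.247.8/30


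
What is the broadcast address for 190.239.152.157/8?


Network: 190.0.0.0/8
Host bits = 24
Set all host bits to 1:
Broadcast: 190.255.255.255


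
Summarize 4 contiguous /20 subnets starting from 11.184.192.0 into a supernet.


Original prefix: /20
Number of subnets: 4 = 2^2
New prefix = 20 - 2 = 18
Supernet: 11.184.192.0/18


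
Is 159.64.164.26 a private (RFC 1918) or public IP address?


RFC 1918 private ranges:
  10.0.0.0/8 (10.0.0.0 - 10.255.255.255)
  172.16.0.0/12 (172.16.0.0 - 172.31.255.255)
  192.168.0.0/16 (192.168.0.0 - 192.168.255.255)
Public (not in any RFC 1918 range)


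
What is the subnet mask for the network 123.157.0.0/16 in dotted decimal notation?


/16 means 16 network bits, 16 host bits
Binary: 11111111111111110000000000000000
Mask: 255.255.0.0


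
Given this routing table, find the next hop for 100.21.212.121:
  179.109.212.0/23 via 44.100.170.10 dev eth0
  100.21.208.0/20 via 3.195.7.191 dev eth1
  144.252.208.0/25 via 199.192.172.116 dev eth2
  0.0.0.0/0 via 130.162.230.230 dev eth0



Longest prefix match for 100.21.212.121:
  /23 179.109.212.0: no
  /20 100.21.208.0: MATCH
  /25 144.252.208.0: no
  /0 0.0.0.0: MATCH
Selected: next-hop 3.195.7.191 via eth1 (matched /20)


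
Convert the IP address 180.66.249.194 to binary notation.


180 = 10110100
66 = 01000010
249 = 11111001
194 = 11000010
Binary: 10110100.01000010.11111001.11000010


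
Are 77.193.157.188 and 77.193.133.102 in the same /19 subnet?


Mask: 255.255.224.0
77.193.157.188 AND mask = 77.193.128.0
77.193.133.102 AND mask = 77.193.128.0
Yes, same subnet (77.193.128.0)


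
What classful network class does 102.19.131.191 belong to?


First octet: 102
Binary: 01100110
0xxxxxxx -> Class A (1-126)
Class A, default mask 255.0.0.0 (/8)


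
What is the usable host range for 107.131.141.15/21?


Network: 107.131.136.0
Broadcast: 107.131.143.255
First usable = network + 1
Last usable = broadcast - 1
Range: 107.131.136.1 to 107.131.143.254


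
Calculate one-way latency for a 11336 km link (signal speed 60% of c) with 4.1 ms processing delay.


Speed = 0.6 * 3e5 km/s = 180000 km/s
Propagation delay = 11336 / 180000 = 0.063 s = 62.9778 ms
Processing delay = 4.1 ms
Total one-way latency = 67.0778 ms


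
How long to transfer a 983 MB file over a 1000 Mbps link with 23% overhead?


Effective throughput = 1000 * (1 - 23/100) = 770 Mbps
File size in Mb = 983 * 8 = 7864 Mb
Time = 7864 / 770
Time = 10.213 seconds


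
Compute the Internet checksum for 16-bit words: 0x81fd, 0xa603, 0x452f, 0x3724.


Sum all words (with carry folding):
+ 0x81fd = 0x81fd
+ 0xa603 = 0x2801
+ 0x452f = 0x6d30
+ 0x3724 = 0xa454
One's complement: ~0xa454
Checksum = 0x5bab


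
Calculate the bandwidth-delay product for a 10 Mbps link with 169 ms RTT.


BDP = bandwidth * RTT
= 10 Mbps * 169 ms
= 10 * 1e6 * 169 / 1000 bits
= 1690000 bits
= 211250 bytes
= 206.2988 KB
BDP = 1690000 bits (211250 bytes)


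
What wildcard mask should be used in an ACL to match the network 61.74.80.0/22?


Subnet mask: 255.255.252.0
Wildcard = 255.255.255.255 - subnet mask
255 - 255 = 0
255 - 255 = 0
255 - 252 = 3
255 - 0 = 255
Wildcard: 0.0.3.255


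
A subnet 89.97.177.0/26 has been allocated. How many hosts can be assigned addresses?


Host bits = 32 - 26 = 6
Total addresses = 2^6 = 64
Usable = total - 2 (network and broadcast)
Usable hosts: 62


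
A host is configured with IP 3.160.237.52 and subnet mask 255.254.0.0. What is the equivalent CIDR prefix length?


Binary: 11111111.11111110.00000000.00000000
Count leading 1s
Prefix: /15


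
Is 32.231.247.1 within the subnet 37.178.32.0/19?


Subnet network: 37.178.32.0
Test IP AND mask: 32.231.224.0
No, 32.231.247.1 is not in 37.178.32.0/19


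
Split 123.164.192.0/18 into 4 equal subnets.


New prefix = 18 + 2 = 20
Each subnet has 4096 addresses
  123.164.192.0/20
  123.164.208.0/20
  123.164.224.0/20
  123.164.240.0/20
Subnets: 123.164.192.0/20, 123.164.208.0/20, 123.164.224.0/20, 123.164.240.0/20


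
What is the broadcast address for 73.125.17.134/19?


Network: 73.125.0.0/19
Host bits = 13
Set all host bits to 1:
Broadcast: 73.125.31.255


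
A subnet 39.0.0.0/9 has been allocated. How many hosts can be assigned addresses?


Host bits = 32 - 9 = 23
Total addresses = 2^23 = 8388608
Usable = total - 2 (network and broadcast)
Usable hosts: 8388606


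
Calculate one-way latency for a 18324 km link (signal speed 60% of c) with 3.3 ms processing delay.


Speed = 0.6 * 3e5 km/s = 180000 km/s
Propagation delay = 18324 / 180000 = 0.1018 s = 101.8 ms
Processing delay = 3.3 ms
Total one-way latency = 105.1 ms


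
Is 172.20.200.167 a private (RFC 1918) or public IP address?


RFC 1918 private ranges:
  10.0.0.0/8 (10.0.0.0 - 10.255.255.255)
  172.16.0.0/12 (172.16.0.0 - 172.31.255.255)
  192.168.0.0/16 (192.168.0.0 - 192.168.255.255)
Private (in 172.16.0.0/12)


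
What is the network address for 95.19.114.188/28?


IP:   01011111.00010011.01110010.10111100
Mask: 11111111.11111111.11111111.11110000
AND operation:
Net:  01011111.00010011.01110010.10110000
Network: 95.19.114.176/28


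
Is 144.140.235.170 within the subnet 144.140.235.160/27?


Subnet network: 144.140.235.160
Test IP AND mask: 144.140.235.160
Yes, 144.140.235.170 is in 144.140.235.160/27


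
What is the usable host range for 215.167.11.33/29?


Network: 215.167.11.32
Broadcast: 215.167.11.39
First usable = network + 1
Last usable = broadcast - 1
Range: 215.167.11.33 to 215.167.11.38


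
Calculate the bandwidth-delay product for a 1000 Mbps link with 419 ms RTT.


BDP = bandwidth * RTT
= 1000 Mbps * 419 ms
= 1000 * 1e6 * 419 / 1000 bits
= 419000000 bits
= 52375000 bytes
= 51147.4609 KB
BDP = 419000000 bits (52375000 bytes)


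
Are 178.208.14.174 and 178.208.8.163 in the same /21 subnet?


Mask: 255.255.248.0
178.208.14.174 AND mask = 178.208.8.0
178.208.8.163 AND mask = 178.208.8.0
Yes, same subnet (178.208.8.0)


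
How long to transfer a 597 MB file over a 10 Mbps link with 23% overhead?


Effective throughput = 10 * (1 - 23/100) = 7.7 Mbps
File size in Mb = 597 * 8 = 4776 Mb
Time = 4776 / 7.7
Time = 620.2597 seconds


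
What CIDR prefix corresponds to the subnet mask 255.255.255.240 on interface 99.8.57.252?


Binary: 11111111.11111111.11111111.11110000
Count leading 1s
Prefix: /28


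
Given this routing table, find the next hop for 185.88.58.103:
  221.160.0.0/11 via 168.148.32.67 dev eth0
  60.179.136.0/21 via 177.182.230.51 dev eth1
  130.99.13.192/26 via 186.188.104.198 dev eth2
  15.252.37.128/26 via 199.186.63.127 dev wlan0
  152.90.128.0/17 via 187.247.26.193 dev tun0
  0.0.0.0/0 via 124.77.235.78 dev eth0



Longest prefix match for 185.88.58.103:
  /11 221.160.0.0: no
  /21 60.179.136.0: no
  /26 130.99.13.192: no
  /26 15.252.37.128: no
  /17 152.90.128.0: no
  /0 0.0.0.0: MATCH
Selected: next-hop 124.77.235.78 via eth0 (matched /0)


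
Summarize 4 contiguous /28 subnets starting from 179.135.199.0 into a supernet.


Original prefix: /28
Number of subnets: 4 = 2^2
New prefix = 28 - 2 = 26
Supernet: 179.135.199.0/26


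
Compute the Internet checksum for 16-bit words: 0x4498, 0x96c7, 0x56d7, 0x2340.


Sum all words (with carry folding):
+ 0x4498 = 0x4498
+ 0x96c7 = 0xdb5f
+ 0x56d7 = 0x3237
+ 0x2340 = 0x5577
One's complement: ~0x5577
Checksum = 0xaa88


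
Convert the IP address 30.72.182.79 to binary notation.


30 = 00011110
72 = 01001000
182 = 10110110
79 = 01001111
Binary: 00011110.01001000.10110110.01001111


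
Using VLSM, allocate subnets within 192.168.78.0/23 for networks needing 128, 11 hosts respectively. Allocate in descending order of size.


128 hosts -> /24 (254 usable): 192.168.78.0/24
11 hosts -> /28 (14 usable): 192.168.79.0/28
Allocation: 192.168.78.0/24 (128 hosts, 254 usable); 192.168.79.0/28 (11 hosts, 14 usable)


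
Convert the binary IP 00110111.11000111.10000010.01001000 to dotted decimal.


00110111 = 55
11000111 = 199
10000010 = 130
01001000 = 72
IP: 55.199.130.72


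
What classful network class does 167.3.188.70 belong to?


First octet: 167
Binary: 10100111
10xxxxxx -> Class B (128-191)
Class B, default mask 255.255.0.0 (/16)


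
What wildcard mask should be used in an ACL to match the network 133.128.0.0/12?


Subnet mask: 255.240.0.0
Wildcard = 255.255.255.255 - subnet mask
255 - 255 = 0
255 - 240 = 15
255 - 0 = 255
255 - 0 = 255
Wildcard: 0.15.255.255


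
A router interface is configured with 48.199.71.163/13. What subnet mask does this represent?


/13 means 13 network bits, 19 host bits
Binary: 11111111111110000000000000000000
Mask: 255.248.0.0


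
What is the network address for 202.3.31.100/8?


IP:   11001010.00000011.00011111.01100100
Mask: 11111111.00000000.00000000.00000000
AND operation:
Net:  11001010.00000000.00000000.00000000
Network: 202.0.0.0/8


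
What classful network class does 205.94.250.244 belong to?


First octet: 205
Binary: 11001101
110xxxxx -> Class C (192-223)
Class C, default mask 255.255.255.0 (/24)


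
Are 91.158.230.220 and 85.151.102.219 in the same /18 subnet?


Mask: 255.255.192.0
91.158.230.220 AND mask = 91.158.192.0
85.151.102.219 AND mask = 85.151.64.0
No, different subnets (91.158.192.0 vs 85.151.64.0)


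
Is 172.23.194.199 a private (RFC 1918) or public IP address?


RFC 1918 private ranges:
  10.0.0.0/8 (10.0.0.0 - 10.255.255.255)
  172.16.0.0/12 (172.16.0.0 - 172.31.255.255)
  192.168.0.0/16 (192.168.0.0 - 192.168.255.255)
Private (in 172.16.0.0/12)


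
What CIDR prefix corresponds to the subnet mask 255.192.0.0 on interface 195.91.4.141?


Binary: 11111111.11000000.00000000.00000000
Count leading 1s
Prefix: /10


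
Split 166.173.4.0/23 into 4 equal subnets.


New prefix = 23 + 2 = 25
Each subnet has 128 addresses
  166.173.4.0/25
  166.173.4.128/25
  166.173.5.0/25
  166.173.5.128/25
Subnets: 166.173.4.0/25, 166.173.4.128/25, 166.173.5.0/25, 166.173.5.128/25


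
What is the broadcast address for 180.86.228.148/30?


Network: 180.86.228.148/30
Host bits = 2
Set all host bits to 1:
Broadcast: 180.86.228.151


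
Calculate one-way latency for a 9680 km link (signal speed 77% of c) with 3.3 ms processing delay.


Speed = 0.77 * 3e5 km/s = 231000 km/s
Propagation delay = 9680 / 231000 = 0.0419 s = 41.9048 ms
Processing delay = 3.3 ms
Total one-way latency = 45.2048 ms


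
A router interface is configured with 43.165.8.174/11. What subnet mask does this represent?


/11 means 11 network bits, 21 host bits
Binary: 11111111111000000000000000000000
Mask: 255.224.0.0


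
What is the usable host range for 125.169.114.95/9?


Network: 125.128.0.0
Broadcast: 125.255.255.255
First usable = network + 1
Last usable = broadcast - 1
Range: 125.128.0.1 to 125.255.255.254


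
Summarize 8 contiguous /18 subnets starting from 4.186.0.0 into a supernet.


Original prefix: /18
Number of subnets: 8 = 2^3
New prefix = 18 - 3 = 15
Supernet: 4.186.0.0/15


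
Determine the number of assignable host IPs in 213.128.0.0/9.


Host bits = 32 - 9 = 23
Total addresses = 2^23 = 8388608
Usable = total - 2 (network and broadcast)
Usable hosts: 8388606


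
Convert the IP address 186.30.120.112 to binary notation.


186 = 10111010
30 = 00011110
120 = 01111000
112 = 01110000
Binary: 10111010.00011110.01111000.01110000


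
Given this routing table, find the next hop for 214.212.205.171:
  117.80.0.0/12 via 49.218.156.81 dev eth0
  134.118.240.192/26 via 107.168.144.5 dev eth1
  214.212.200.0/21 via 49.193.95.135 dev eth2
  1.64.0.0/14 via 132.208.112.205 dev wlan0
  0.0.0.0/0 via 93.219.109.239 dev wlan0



Longest prefix match for 214.212.205.171:
  /12 117.80.0.0: no
  /26 134.118.240.192: no
  /21 214.212.200.0: MATCH
  /14 1.64.0.0: no
  /0 0.0.0.0: MATCH
Selected: next-hop 49.193.95.135 via eth2 (matched /21)


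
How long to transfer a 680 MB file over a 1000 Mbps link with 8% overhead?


Effective throughput = 1000 * (1 - 8/100) = 920 Mbps
File size in Mb = 680 * 8 = 5440 Mb
Time = 5440 / 920
Time = 5.913 seconds


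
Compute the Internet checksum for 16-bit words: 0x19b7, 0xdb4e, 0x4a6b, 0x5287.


Sum all words (with carry folding):
+ 0x19b7 = 0x19b7
+ 0xdb4e = 0xf505
+ 0x4a6b = 0x3f71
+ 0x5287 = 0x91f8
One's complement: ~0x91f8
Checksum = 0x6e07


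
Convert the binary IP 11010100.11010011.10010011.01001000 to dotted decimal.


11010100 = 212
11010011 = 211
10010011 = 147
01001000 = 72
IP: 212.211.147.72


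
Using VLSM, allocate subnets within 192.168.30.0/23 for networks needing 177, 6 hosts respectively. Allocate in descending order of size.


177 hosts -> /24 (254 usable): 192.168.30.0/24
6 hosts -> /29 (6 usable): 192.168.31.0/29
Allocation: 192.168.30.0/24 (177 hosts, 254 usable); 192.168.31.0/29 (6 hosts, 6 usable)


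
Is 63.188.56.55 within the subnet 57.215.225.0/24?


Subnet network: 57.215.225.0
Test IP AND mask: 63.188.56.0
No, 63.188.56.55 is not in 57.215.225.0/24


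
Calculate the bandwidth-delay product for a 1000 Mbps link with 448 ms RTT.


BDP = bandwidth * RTT
= 1000 Mbps * 448 ms
= 1000 * 1e6 * 448 / 1000 bits
= 448000000 bits
= 56000000 bytes
= 54687.5 KB
BDP = 448000000 bits (56000000 bytes)


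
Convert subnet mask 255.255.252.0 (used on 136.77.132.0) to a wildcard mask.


Subnet mask: 255.255.252.0
Wildcard = 255.255.255.255 - subnet mask
255 - 255 = 0
255 - 255 = 0
255 - 252 = 3
255 - 0 = 255
Wildcard: 0.0.3.255


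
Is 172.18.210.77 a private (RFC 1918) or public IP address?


RFC 1918 private ranges:
  10.0.0.0/8 (10.0.0.0 - 10.255.255.255)
  172.16.0.0/12 (172.16.0.0 - 172.31.255.255)
  192.168.0.0/16 (192.168.0.0 - 192.168.255.255)
Private (in 172.16.0.0/12)


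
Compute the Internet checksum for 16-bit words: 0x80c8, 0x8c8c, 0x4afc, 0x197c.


Sum all words (with carry folding):
+ 0x80c8 = 0x80c8
+ 0x8c8c = 0x0d55
+ 0x4afc = 0x5851
+ 0x197c = 0x71cd
One's complement: ~0x71cd
Checksum = 0x8e32


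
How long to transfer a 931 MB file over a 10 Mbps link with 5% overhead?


Effective throughput = 10 * (1 - 5/100) = 9.5 Mbps
File size in Mb = 931 * 8 = 7448 Mb
Time = 7448 / 9.5
Time = 784 seconds


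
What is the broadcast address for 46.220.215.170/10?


Network: 46.192.0.0/10
Host bits = 22
Set all host bits to 1:
Broadcast: 46.255.255.255


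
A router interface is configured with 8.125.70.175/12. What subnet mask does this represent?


/12 means 12 network bits, 20 host bits
Binary: 11111111111100000000000000000000
Mask: 255.240.0.0


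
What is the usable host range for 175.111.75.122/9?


Network: 175.0.0.0
Broadcast: 175.127.255.255
First usable = network + 1
Last usable = broadcast - 1
Range: 175.0.0.1 to 175.127.255.254


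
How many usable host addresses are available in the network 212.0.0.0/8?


Host bits = 32 - 8 = 24
Total addresses = 2^24 = 16777216
Usable = total - 2 (network and broadcast)
Usable hosts: 16777214


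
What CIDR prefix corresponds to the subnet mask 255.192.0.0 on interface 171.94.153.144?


Binary: 11111111.11000000.00000000.00000000
Count leading 1s
Prefix: /10


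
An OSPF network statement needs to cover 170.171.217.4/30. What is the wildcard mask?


Subnet mask: 255.255.255.252
Wildcard = 255.255.255.255 - subnet mask
255 - 255 = 0
255 - 255 = 0
255 - 255 = 0
255 - 252 = 3
Wildcard: 0.0.0.3


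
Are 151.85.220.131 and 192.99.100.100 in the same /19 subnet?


Mask: 255.255.224.0
151.85.220.131 AND mask = 151.85.192.0
192.99.100.100 AND mask = 192.99.96.0
No, different subnets (151.85.192.0 vs 192.99.96.0)


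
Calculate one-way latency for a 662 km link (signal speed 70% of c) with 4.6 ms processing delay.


Speed = 0.7 * 3e5 km/s = 210000 km/s
Propagation delay = 662 / 210000 = 0.0032 s = 3.1524 ms
Processing delay = 4.6 ms
Total one-way latency = 7.7524 ms


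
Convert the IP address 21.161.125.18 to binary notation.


21 = 00010101
161 = 10100001
125 = 01111101
18 = 00010010
Binary: 00010101.10100001.01111101.00010010


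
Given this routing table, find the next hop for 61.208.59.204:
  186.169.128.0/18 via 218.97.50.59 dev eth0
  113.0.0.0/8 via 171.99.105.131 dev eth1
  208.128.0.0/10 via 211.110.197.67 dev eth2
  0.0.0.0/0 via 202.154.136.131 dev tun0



Longest prefix match for 61.208.59.204:
  /18 186.169.128.0: no
  /8 113.0.0.0: no
  /10 208.128.0.0: no
  /0 0.0.0.0: MATCH
Selected: next-hop 202.154.136.131 via tun0 (matched /0)


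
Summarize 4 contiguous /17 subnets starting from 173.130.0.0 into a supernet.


Original prefix: /17
Number of subnets: 4 = 2^2
New prefix = 17 - 2 = 15
Supernet: 173.130.0.0/15


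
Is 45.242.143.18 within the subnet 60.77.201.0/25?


Subnet network: 60.77.201.0
Test IP AND mask: 45.242.143.0
No, 45.242.143.18 is not in 60.77.201.0/25


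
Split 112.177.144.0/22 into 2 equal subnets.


New prefix = 22 + 1 = 23
Each subnet has 512 addresses
  112.177.144.0/23
  112.177.146.0/23
Subnets: 112.177.144.0/23, 112.177.146.0/23


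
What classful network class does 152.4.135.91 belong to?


First octet: 152
Binary: 10011000
10xxxxxx -> Class B (128-191)
Class B, default mask 255.255.0.0 (/16)


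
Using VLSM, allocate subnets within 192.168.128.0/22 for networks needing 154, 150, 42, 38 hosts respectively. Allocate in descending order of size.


154 hosts -> /24 (254 usable): 192.168.128.0/24
150 hosts -> /24 (254 usable): 192.168.129.0/24
42 hosts -> /26 (62 usable): 192.168.130.0/26
38 hosts -> /26 (62 usable): 192.168.130.64/26
Allocation: 192.168.128.0/24 (154 hosts, 254 usable); 192.168.129.0/24 (150 hosts, 254 usable); 192.168.130.0/26 (42 hosts, 62 usable); 192.168.130.64/26 (38 hosts, 62 usable)


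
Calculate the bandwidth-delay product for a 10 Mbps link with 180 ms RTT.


BDP = bandwidth * RTT
= 10 Mbps * 180 ms
= 10 * 1e6 * 180 / 1000 bits
= 1800000 bits
= 225000 bytes
= 219.7266 KB
BDP = 1800000 bits (225000 bytes)


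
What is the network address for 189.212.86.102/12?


IP:   10111101.11010100.01010110.01100110
Mask: 11111111.11110000.00000000.00000000
AND operation:
Net:  10111101.11010000.00000000.00000000
Network: 189.208.0.0/12


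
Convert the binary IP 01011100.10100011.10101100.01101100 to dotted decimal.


01011100 = 92
10100011 = 163
10101100 = 172
01101100 = 108
IP: 92.163.172.108


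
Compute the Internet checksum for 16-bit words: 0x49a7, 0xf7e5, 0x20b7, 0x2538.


Sum all words (with carry folding):
+ 0x49a7 = 0x49a7
+ 0xf7e5 = 0x418d
+ 0x20b7 = 0x6244
+ 0x2538 = 0x877c
One's complement: ~0x877c
Checksum = 0x7883


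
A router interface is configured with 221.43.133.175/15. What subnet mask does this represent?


/15 means 15 network bits, 17 host bits
Binary: 11111111111111100000000000000000
Mask: 255.254.0.0


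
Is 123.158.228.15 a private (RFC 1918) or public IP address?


RFC 1918 private ranges:
  10.0.0.0/8 (10.0.0.0 - 10.255.255.255)
  172.16.0.0/12 (172.16.0.0 - 172.31.255.255)
  192.168.0.0/16 (192.168.0.0 - 192.168.255.255)
Public (not in any RFC 1918 range)


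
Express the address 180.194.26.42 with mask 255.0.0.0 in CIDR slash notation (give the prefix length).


Binary: 11111111.00000000.00000000.00000000
Count leading 1s
Prefix: /8


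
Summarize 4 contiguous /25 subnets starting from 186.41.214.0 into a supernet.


Original prefix: /25
Number of subnets: 4 = 2^2
New prefix = 25 - 2 = 23
Supernet: 186.41.214.0/23


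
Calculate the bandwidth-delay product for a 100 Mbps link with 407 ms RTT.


BDP = bandwidth * RTT
= 100 Mbps * 407 ms
= 100 * 1e6 * 407 / 1000 bits
= 40700000 bits
= 5087500 bytes
= 4968.2617 KB
BDP = 40700000 bits (5087500 bytes)


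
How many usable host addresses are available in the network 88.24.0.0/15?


Host bits = 32 - 15 = 17
Total addresses = 2^17 = 131072
Usable = total - 2 (network and broadcast)
Usable hosts: 131070


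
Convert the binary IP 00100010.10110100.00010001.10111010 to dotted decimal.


00100010 = 34
10110100 = 180
00010001 = 17
10111010 = 186
IP: 34.180.17.186


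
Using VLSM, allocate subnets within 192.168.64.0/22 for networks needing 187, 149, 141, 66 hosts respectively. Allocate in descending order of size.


187 hosts -> /24 (254 usable): 192.168.64.0/24
149 hosts -> /24 (254 usable): 192.168.65.0/24
141 hosts -> /24 (254 usable): 192.168.66.0/24
66 hosts -> /25 (126 usable): 192.168.67.0/25
Allocation: 192.168.64.0/24 (187 hosts, 254 usable); 192.168.65.0/24 (149 hosts, 254 usable); 192.168.66.0/24 (141 hosts, 254 usable); 192.168.67.0/25 (66 hosts, 126 usable)


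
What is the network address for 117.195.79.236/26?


IP:   01110101.11000011.01001111.11101100
Mask: 11111111.11111111.11111111.11000000
AND operation:
Net:  01110101.11000011.01001111.11000000
Network: 117.195.79.192/26


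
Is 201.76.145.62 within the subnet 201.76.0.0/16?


Subnet network: 201.76.0.0
Test IP AND mask: 201.76.0.0
Yes, 201.76.145.62 is in 201.76.0.0/16


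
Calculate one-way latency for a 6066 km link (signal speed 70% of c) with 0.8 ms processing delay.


Speed = 0.7 * 3e5 km/s = 210000 km/s
Propagation delay = 6066 / 210000 = 0.0289 s = 28.8857 ms
Processing delay = 0.8 ms
Total one-way latency = 29.6857 ms


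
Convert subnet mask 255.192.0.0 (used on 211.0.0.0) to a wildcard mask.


Subnet mask: 255.192.0.0
Wildcard = 255.255.255.255 - subnet mask
255 - 255 = 0
255 - 192 = 63
255 - 0 = 255
255 - 0 = 255
Wildcard: 0.63.255.255


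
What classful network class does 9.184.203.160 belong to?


First octet: 9
Binary: 00001001
0xxxxxxx -> Class A (1-126)
Class A, default mask 255.0.0.0 (/8)


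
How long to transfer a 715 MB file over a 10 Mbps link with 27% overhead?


Effective throughput = 10 * (1 - 27/100) = 7.3 Mbps
File size in Mb = 715 * 8 = 5720 Mb
Time = 5720 / 7.3
Time = 783.5616 seconds


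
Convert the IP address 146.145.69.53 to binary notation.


146 = 10010010
145 = 10010001
69 = 01000101
53 = 00110101
Binary: 10010010.10010001.01000101.00110101


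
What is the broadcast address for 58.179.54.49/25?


Network: 58.179.54.0/25
Host bits = 7
Set all host bits to 1:
Broadcast: 58.179.54.127


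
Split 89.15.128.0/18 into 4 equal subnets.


New prefix = 18 + 2 = 20
Each subnet has 4096 addresses
  89.15.128.0/20
  89.15.144.0/20
  89.15.160.0/20
  89.15.176.0/20
Subnets: 89.15.128.0/20, 89.15.144.0/20, 89.15.160.0/20, 89.15.176.0/20


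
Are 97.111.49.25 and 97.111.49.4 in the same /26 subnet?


Mask: 255.255.255.192
97.111.49.25 AND mask = 97.111.49.0
97.111.49.4 AND mask = 97.111.49.0
Yes, same subnet (97.111.49.0)


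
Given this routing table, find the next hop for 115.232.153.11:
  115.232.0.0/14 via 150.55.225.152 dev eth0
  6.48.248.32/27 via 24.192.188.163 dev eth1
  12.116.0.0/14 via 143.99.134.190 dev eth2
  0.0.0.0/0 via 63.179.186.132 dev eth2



Longest prefix match for 115.232.153.11:
  /14 115.232.0.0: MATCH
  /27 6.48.248.32: no
  /14 12.116.0.0: no
  /0 0.0.0.0: MATCH
Selected: next-hop 150.55.225.152 via eth0 (matched /14)


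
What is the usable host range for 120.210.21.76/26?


Network: 120.210.21.64
Broadcast: 120.210.21.127
First usable = network + 1
Last usable = broadcast - 1
Range: 120.210.21.65 to 120.210.21.126


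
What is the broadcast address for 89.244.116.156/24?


Network: 89.244.116.0/24
Host bits = 8
Set all host bits to 1:
Broadcast: 89.244.116.255


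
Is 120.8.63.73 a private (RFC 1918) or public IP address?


RFC 1918 private ranges:
  10.0.0.0/8 (10.0.0.0 - 10.255.255.255)
  172.16.0.0/12 (172.16.0.0 - 172.31.255.255)
  192.168.0.0/16 (192.168.0.0 - 192.168.255.255)
Public (not in any RFC 1918 range)


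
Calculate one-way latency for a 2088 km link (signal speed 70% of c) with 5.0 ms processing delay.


Speed = 0.7 * 3e5 km/s = 210000 km/s
Propagation delay = 2088 / 210000 = 0.0099 s = 9.9429 ms
Processing delay = 5.0 ms
Total one-way latency = 14.9429 ms


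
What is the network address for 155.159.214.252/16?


IP:   10011011.10011111.11010110.11111100
Mask: 11111111.11111111.00000000.00000000
AND operation:
Net:  10011011.10011111.00000000.00000000
Network: 155.159.0.0/16


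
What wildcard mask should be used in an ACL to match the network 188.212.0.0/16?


Subnet mask: 255.255.0.0
Wildcard = 255.255.255.255 - subnet mask
255 - 255 = 0
255 - 255 = 0
255 - 0 = 255
255 - 0 = 255
Wildcard: 0.0.255.255


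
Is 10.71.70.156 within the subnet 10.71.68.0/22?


Subnet network: 10.71.68.0
Test IP AND mask: 10.71.68.0
Yes, 10.71.70.156 is in 10.71.68.0/22


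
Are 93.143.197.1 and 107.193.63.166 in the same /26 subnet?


Mask: 255.255.255.192
93.143.197.1 AND mask = 93.143.197.0
107.193.63.166 AND mask = 107.193.63.128
No, different subnets (93.143.197.0 vs 107.193.63.128)


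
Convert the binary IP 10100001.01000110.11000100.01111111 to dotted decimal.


10100001 = 161
01000110 = 70
11000100 = 196
01111111 = 127
IP: 161.70.196.127


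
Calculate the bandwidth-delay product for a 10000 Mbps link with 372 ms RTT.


BDP = bandwidth * RTT
= 10000 Mbps * 372 ms
= 10000 * 1e6 * 372 / 1000 bits
= 3720000000 bits
= 465000000 bytes
= 454101.5625 KB
BDP = 3720000000 bits (465000000 bytes)


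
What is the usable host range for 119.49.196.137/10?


Network: 119.0.0.0
Broadcast: 119.63.255.255
First usable = network + 1
Last usable = broadcast - 1
Range: 119.0.0.1 to 119.63.255.254


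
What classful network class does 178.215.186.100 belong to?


First octet: 178
Binary: 10110010
10xxxxxx -> Class B (128-191)
Class B, default mask 255.255.0.0 (/16)


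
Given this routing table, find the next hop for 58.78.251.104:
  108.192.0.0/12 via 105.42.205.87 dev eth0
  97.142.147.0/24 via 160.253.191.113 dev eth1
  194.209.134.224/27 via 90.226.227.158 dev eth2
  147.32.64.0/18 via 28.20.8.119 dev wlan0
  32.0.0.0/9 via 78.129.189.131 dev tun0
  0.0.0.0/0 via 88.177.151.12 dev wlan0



Longest prefix match for 58.78.251.104:
  /12 108.192.0.0: no
  /24 97.142.147.0: no
  /27 194.209.134.224: no
  /18 147.32.64.0: no
  /9 32.0.0.0: no
  /0 0.0.0.0: MATCH
Selected: next-hop 88.177.151.12 via wlan0 (matched /0)


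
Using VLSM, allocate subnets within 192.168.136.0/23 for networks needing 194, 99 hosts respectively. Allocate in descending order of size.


194 hosts -> /24 (254 usable): 192.168.136.0/24
99 hosts -> /25 (126 usable): 192.168.137.0/25
Allocation: 192.168.136.0/24 (194 hosts, 254 usable); 192.168.137.0/25 (99 hosts, 126 usable)


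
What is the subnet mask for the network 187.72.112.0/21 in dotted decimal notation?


/21 means 21 network bits, 11 host bits
Binary: 11111111111111111111100000000000
Mask: 255.255.248.0


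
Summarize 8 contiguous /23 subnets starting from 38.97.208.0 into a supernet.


Original prefix: /23
Number of subnets: 8 = 2^3
New prefix = 23 - 3 = 20
Supernet: 38.97.208.0/20


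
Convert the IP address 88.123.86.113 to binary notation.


88 = 01011000
123 = 01111011
86 = 01010110
113 = 01110001
Binary: 01011000.01111011.01010110.01110001


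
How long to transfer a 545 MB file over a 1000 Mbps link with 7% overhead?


Effective throughput = 1000 * (1 - 7/100) = 930.0 Mbps
File size in Mb = 545 * 8 = 4360 Mb
Time = 4360 / 930.0
Time = 4.6882 seconds


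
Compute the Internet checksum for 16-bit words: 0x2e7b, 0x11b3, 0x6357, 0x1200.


Sum all words (with carry folding):
+ 0x2e7b = 0x2e7b
+ 0x11b3 = 0x402e
+ 0x6357 = 0xa385
+ 0x1200 = 0xb585
One's complement: ~0xb585
Checksum = 0x4a7a


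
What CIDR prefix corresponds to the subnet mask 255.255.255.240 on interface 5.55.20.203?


Binary: 11111111.11111111.11111111.11110000
Count leading 1s
Prefix: /28


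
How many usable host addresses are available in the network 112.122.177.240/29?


Host bits = 32 - 29 = 3
Total addresses = 2^3 = 8
Usable = total - 2 (network and broadcast)
Usable hosts: 6


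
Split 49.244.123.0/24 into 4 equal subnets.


New prefix = 24 + 2 = 26
Each subnet has 64 addresses
  49.244.123.0/26
  49.244.123.64/26
  49.244.123.128/26
  49.244.123.192/26
Subnets: 49.244.123.0/26, 49.244.123.64/26, 49.244.123.128/26, 49.244.123.192/26


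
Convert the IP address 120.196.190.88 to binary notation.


120 = 01111000
196 = 11000100
190 = 10111110
88 = 01011000
Binary: 01111000.11000100.10111110.01011000


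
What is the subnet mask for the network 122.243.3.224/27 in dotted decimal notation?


/27 means 27 network bits, 5 host bits
Binary: 11111111111111111111111111100000
Mask: 255.255.255.224


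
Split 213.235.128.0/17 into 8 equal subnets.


New prefix = 17 + 3 = 20
Each subnet has 4096 addresses
  213.235.128.0/20
  213.235.144.0/20
  213.235.160.0/20
  213.235.176.0/20
  213.235.192.0/20
  213.235.208.0/20
  213.235.224.0/20
  213.235.240.0/20
Subnets: 213.235.128.0/20, 213.235.144.0/20, 213.235.160.0/20, 213.235.176.0/20, 213.235.192.0/20, 213.235.208.0/20, 213.235.224.0/20, 213.235.240.0/20


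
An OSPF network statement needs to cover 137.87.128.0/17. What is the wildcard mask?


Subnet mask: 255.255.128.0
Wildcard = 255.255.255.255 - subnet mask
255 - 255 = 0
255 - 255 = 0
255 - 128 = 127
255 - 0 = 255
Wildcard: 0.0.127.255


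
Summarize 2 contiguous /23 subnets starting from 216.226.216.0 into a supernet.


Original prefix: /23
Number of subnets: 2 = 2^1
New prefix = 23 - 1 = 22
Supernet: 216.226.216.0/22


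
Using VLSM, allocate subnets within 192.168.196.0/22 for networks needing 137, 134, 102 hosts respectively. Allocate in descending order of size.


137 hosts -> /24 (254 usable): 192.168.196.0/24
134 hosts -> /24 (254 usable): 192.168.197.0/24
102 hosts -> /25 (126 usable): 192.168.198.0/25
Allocation: 192.168.196.0/24 (137 hosts, 254 usable); 192.168.197.0/24 (134 hosts, 254 usable); 192.168.198.0/25 (102 hosts, 126 usable)
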